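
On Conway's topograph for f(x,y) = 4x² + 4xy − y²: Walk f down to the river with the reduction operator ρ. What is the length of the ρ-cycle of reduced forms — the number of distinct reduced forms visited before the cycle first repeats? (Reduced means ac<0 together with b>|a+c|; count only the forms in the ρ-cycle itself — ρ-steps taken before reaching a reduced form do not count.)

D = 32, ⌊√D⌋ = 5
river: ρ → (-1,4,4)
river: ρ → (4,4,-1)
ρ-cycle length = 2 (tail of 0 descent steps not counted)

2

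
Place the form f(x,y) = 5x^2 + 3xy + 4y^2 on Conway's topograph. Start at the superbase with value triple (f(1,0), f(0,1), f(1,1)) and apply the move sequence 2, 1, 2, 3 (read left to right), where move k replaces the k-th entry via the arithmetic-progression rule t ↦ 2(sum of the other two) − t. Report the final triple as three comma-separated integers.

start (5,4,12) = (f(1,0),f(0,1),f(1,1))
replace slot 2: 2·(5+12) − 4 = 30 → (5,30,12)
replace slot 1: 2·(30+12) − 5 = 79 → (79,30,12)
replace slot 2: 2·(79+12) − 30 = 152 → (79,152,12)
replace slot 3: 2·(79+152) − 12 = 450 → (79,152,450)

79,152,450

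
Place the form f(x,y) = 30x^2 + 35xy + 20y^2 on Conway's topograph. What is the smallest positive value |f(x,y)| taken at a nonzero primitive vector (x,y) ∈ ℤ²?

translate: b→-25 (≡35 mod 60), so (30,35,20)→(30,-25,15)
flip: (30,-25,15)→(15,25,30)
translate: b→-5 (≡25 mod 30), so (15,25,30)→(15,-5,20)
reduced (well bottom): (15,-5,20) with a≤c, −a<b≤a
well minimum = a = 15

15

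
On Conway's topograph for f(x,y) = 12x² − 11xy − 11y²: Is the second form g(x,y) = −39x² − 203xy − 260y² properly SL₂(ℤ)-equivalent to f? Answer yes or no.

D₁ = 649, D₂ = 649
river cycle of f (length 34): (-11, 11, 12), (12, 13, -10), (-10, 7, 15), (15, 23, -2), (-2, 25, 3), (3, 23, -10), (-10, 17, 9), (9, 19, -8), (-8, 13, 15), (15, 17, -6), … (24 more)
river cycle of g (length 34): (-2, 25, 3), (3, 23, -10), (-10, 17, 9), (9, 19, -8), (-8, 13, 15), (15, 17, -6), (-6, 19, 12), (12, 5, -13), (-13, 21, 4), (4, 19, -18), … (24 more)
cycles coincide ⇒ equivalent

yes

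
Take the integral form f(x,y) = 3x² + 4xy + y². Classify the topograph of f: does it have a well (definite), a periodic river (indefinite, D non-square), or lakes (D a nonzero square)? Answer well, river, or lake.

D = b²−4ac = 4² − 4·3·1 = 4
D = 2² is a perfect square ⇒ form factors over ℤ ⇒ lakes

lake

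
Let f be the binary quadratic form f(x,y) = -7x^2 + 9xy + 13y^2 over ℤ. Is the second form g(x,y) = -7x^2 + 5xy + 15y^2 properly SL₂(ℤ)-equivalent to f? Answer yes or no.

D₁ = 445, D₂ = 445
river cycle of f (length 6): (13, 17, -3), (-3, 19, 7), (7, 9, -13), (-13, 17, 3), (3, 19, -7), (-7, 9, 13)
river cycle of g (length 6): (-7, 19, 3), (3, 17, -13), (-13, 9, 7), (7, 19, -3), (-3, 17, 13), (13, 9, -7)
cycles differ ⇒ inequivalent

no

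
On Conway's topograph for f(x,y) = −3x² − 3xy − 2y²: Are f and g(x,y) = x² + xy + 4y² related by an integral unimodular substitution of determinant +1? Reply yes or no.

D₁ = -15, D₂ = -15
f is negative-definite; reduce −f:
−f: flip: (3,3,2)→(2,-3,3)
−f: translate: b→1 (≡-3 mod 4), so (2,-3,3)→(2,1,2)
−f: reduced (well bottom): (2,1,2) with a≤c, −a<b≤a
flip sign back: reduced form of f is (-2,-1,-2)
g: reduced (well bottom): (1,1,4) with a≤c, −a<b≤a
reduced forms (-2, -1, -2) vs (1, 1, 4) ⇒ inequivalent

no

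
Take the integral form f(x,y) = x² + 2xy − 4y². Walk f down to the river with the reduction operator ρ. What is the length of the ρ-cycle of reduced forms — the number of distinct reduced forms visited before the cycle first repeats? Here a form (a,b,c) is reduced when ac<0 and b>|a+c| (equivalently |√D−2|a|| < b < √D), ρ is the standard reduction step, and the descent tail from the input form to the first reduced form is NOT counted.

D = 20, ⌊√D⌋ = 4
descent: ρ → (-4,-2,1)
descent: ρ → (1,4,-1)  [lands on river]
river: ρ → (-1,4,1)
ρ-cycle length = 2 (tail of 2 descent steps not counted)

2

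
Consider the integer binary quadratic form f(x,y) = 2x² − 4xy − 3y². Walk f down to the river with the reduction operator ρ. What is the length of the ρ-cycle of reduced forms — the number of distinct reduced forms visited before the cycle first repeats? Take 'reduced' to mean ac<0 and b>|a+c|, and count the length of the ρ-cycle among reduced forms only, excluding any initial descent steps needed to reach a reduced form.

D = 40, ⌊√D⌋ = 6
descent: ρ → (-3,4,2)  [lands on river]
river: ρ → (2,4,-3)
river: ρ → (-3,2,3)
river: ρ → (3,4,-2)
river: ρ → (-2,4,3)
river: ρ → (3,2,-3)
ρ-cycle length = 6 (tail of 1 descent step not counted)

6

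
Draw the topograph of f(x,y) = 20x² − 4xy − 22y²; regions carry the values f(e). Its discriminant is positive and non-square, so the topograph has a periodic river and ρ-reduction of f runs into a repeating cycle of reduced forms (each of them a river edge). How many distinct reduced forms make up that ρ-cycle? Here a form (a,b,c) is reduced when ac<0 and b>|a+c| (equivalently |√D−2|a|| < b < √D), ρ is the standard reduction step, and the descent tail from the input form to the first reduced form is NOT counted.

D = 1776, ⌊√D⌋ = 42
descent: ρ → (-22,4,20)  [lands on river]
river: ρ → (20,36,-6)
river: ρ → (-6,36,20)
river: ρ → (20,4,-22)
river: ρ → (-22,40,2)
river: ρ → (2,40,-22)
ρ-cycle length = 6 (tail of 1 descent step not counted)

6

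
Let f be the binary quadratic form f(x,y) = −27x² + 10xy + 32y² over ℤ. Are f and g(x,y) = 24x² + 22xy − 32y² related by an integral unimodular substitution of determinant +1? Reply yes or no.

D₁ = 3556, D₂ = 3556
river cycle of f (length 42): (32, 54, -5), (-5, 56, 21), (21, 28, -33), (-33, 38, 16), (16, 58, -3), (-3, 56, 35), (35, 14, -24), (-24, 34, 25), (25, 16, -33), (-33, 50, 8), … (32 more)
river cycle of g (length 42): (-32, 42, 14), (14, 42, -32), (-32, 22, 24), (24, 26, -30), (-30, 34, 20), (20, 46, -18), (-18, 26, 40), (40, 54, -4), (-4, 58, 12), (12, 38, -44), … (32 more)
cycles differ ⇒ inequivalent

no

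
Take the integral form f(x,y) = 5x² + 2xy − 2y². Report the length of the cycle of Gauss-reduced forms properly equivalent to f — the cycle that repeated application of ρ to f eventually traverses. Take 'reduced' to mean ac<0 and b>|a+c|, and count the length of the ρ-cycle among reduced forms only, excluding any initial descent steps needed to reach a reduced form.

D = 44, ⌊√D⌋ = 6
descent: ρ → (-2,6,1)  [lands on river]
river: ρ → (1,6,-2)
ρ-cycle length = 2 (tail of 1 descent step not counted)

2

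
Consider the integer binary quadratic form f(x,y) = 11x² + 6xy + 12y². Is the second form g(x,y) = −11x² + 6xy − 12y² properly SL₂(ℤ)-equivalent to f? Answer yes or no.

D₁ = -492, D₂ = -492
f: reduced (well bottom): (11,6,12) with a≤c, −a<b≤a
g is negative-definite; reduce −g:
−g: reduced (well bottom): (11,-6,12) with a≤c, −a<b≤a
flip sign back: reduced form of g is (-11,6,-12)
reduced forms (11, 6, 12) vs (-11, 6, -12) ⇒ inequivalent

no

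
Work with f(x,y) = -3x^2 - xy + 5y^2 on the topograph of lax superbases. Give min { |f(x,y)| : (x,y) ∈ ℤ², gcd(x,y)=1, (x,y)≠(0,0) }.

descent: ρ → (5,1,-3)
descent: ρ → (-3,5,3)  [lands on river]
river: ρ → (3,7,-1)
river: ρ → (-1,7,3)
river: ρ → (3,5,-3)
river: ρ → (-3,7,1)
river: ρ → (1,7,-3)
closes: descent 2, river 6
min |a| on river = 1

1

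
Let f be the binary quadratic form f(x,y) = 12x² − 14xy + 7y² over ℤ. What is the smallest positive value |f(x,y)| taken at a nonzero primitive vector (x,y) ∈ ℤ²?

translate: b→10 (≡-14 mod 24), so (12,-14,7)→(12,10,5)
flip: (12,10,5)→(5,-10,12)
translate: b→0 (≡-10 mod 10), so (5,-10,12)→(5,0,7)
reduced (well bottom): (5,0,7) with a≤c, −a<b≤a
well minimum = a = 5

5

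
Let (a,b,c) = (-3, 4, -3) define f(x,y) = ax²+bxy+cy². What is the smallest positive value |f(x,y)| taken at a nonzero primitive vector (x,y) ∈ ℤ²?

translate: b→2 (≡-4 mod 6), so (3,-4,3)→(3,2,2)
flip: (3,2,2)→(2,-2,3)
translate: b→2 (≡-2 mod 4), so (2,-2,3)→(2,2,3)
reduced (well bottom): (2,2,3) with a≤c, −a<b≤a
well minimum |f| = |-2| = 2 (negative-definite)

2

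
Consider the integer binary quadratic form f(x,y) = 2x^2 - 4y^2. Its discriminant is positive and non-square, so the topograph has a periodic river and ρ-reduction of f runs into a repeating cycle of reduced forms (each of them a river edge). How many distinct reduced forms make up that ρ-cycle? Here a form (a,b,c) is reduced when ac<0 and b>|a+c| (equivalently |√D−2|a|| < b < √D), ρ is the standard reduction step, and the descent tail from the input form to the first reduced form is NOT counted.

D = 32, ⌊√D⌋ = 5
descent: ρ → (-4,0,2)
descent: ρ → (2,4,-2)  [lands on river]
river: ρ → (-2,4,2)
ρ-cycle length = 2 (tail of 2 descent steps not counted)

2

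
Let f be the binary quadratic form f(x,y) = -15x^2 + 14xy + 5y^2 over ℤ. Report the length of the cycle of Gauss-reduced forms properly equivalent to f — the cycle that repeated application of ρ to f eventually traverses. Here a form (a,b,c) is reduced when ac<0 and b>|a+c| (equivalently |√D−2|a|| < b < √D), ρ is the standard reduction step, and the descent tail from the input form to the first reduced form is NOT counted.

D = 496, ⌊√D⌋ = 22
river: ρ → (5,16,-12)
river: ρ → (-12,8,9)
river: ρ → (9,10,-11)
river: ρ → (-11,12,8)
river: ρ → (8,20,-3)
river: ρ → (-3,22,1)
river: ρ → (1,22,-3)
river: ρ → (-3,20,8)
river: ρ → (8,12,-11)
river: ρ → (-11,10,9)
river: ρ → (9,8,-12)
river: ρ → (-12,16,5)
river: ρ → (5,14,-15)
river: ρ → (-15,16,4)
river: ρ → (4,16,-15)
river: ρ → (-15,14,5)
ρ-cycle length = 16 (tail of 0 descent steps not counted)

16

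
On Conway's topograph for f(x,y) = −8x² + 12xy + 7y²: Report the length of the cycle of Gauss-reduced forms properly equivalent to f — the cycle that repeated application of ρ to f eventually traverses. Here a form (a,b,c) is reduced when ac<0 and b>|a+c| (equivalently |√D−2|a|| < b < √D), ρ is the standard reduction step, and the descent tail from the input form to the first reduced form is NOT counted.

D = 368, ⌊√D⌋ = 19
river: ρ → (7,16,-4)
river: ρ → (-4,16,7)
river: ρ → (7,12,-8)
river: ρ → (-8,4,11)
river: ρ → (11,18,-1)
river: ρ → (-1,18,11)
river: ρ → (11,4,-8)
river: ρ → (-8,12,7)
ρ-cycle length = 8 (tail of 0 descent steps not counted)

8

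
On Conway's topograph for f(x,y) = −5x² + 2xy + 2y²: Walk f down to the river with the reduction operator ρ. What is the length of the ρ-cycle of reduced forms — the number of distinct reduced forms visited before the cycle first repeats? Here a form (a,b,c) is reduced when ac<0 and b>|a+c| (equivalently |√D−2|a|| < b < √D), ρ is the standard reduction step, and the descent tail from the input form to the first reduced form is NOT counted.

D = 44, ⌊√D⌋ = 6
descent: ρ → (2,6,-1)  [lands on river]
river: ρ → (-1,6,2)
ρ-cycle length = 2 (tail of 1 descent step not counted)

2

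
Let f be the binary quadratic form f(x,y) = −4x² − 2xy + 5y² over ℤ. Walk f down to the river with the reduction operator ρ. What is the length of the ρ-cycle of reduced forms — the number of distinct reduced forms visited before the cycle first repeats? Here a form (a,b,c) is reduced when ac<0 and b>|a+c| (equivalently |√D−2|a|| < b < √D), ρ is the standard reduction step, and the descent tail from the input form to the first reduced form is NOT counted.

D = 84, ⌊√D⌋ = 9
descent: ρ → (5,2,-4)  [lands on river]
river: ρ → (-4,6,3)
river: ρ → (3,6,-4)
river: ρ → (-4,2,5)
river: ρ → (5,8,-1)
river: ρ → (-1,8,5)
ρ-cycle length = 6 (tail of 1 descent step not counted)

6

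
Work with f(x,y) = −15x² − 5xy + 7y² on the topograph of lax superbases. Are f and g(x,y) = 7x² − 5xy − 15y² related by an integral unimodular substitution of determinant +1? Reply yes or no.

D₁ = 445, D₂ = 445
river cycle of f (length 6): (7, 19, -3), (-3, 17, 13), (13, 9, -7), (-7, 19, 3), (3, 17, -13), (-13, 9, 7)
river cycle of g (length 6): (7, 9, -13), (-13, 17, 3), (3, 19, -7), (-7, 9, 13), (13, 17, -3), (-3, 19, 7)
cycles differ ⇒ inequivalent

no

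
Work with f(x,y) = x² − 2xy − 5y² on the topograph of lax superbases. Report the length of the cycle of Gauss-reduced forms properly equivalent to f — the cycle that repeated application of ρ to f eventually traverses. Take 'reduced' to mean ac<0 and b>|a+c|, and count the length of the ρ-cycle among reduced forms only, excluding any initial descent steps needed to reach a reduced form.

D = 24, ⌊√D⌋ = 4
descent: ρ → (-5,2,1)
descent: ρ → (1,4,-2)  [lands on river]
river: ρ → (-2,4,1)
ρ-cycle length = 2 (tail of 2 descent steps not counted)

2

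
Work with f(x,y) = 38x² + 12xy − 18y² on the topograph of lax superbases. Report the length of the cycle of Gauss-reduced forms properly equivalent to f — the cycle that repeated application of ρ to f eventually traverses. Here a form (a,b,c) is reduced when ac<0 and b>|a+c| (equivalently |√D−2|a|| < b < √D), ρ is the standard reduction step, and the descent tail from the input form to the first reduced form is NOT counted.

D = 2880, ⌊√D⌋ = 53
descent: ρ → (-18,24,32)  [lands on river]
river: ρ → (32,40,-10)
river: ρ → (-10,40,32)
river: ρ → (32,24,-18)
river: ρ → (-18,48,8)
river: ρ → (8,48,-18)
ρ-cycle length = 6 (tail of 1 descent step not counted)

6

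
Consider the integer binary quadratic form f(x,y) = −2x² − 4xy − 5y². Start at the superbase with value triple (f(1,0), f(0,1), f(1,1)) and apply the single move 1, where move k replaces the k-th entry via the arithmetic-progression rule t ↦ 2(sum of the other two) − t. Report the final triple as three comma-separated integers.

start (-2,-5,-11) = (f(1,0),f(0,1),f(1,1))
replace slot 1: 2·((-5)+(-11)) − (-2) = -30 → (-30,-5,-11)

-30,-5,-11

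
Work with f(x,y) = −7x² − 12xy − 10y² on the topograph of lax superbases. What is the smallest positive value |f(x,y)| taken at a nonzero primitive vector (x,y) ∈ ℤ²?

translate: b→-2 (≡12 mod 14), so (7,12,10)→(7,-2,5)
flip: (7,-2,5)→(5,2,7)
reduced (well bottom): (5,2,7) with a≤c, −a<b≤a
well minimum |f| = |-5| = 5 (negative-definite)

5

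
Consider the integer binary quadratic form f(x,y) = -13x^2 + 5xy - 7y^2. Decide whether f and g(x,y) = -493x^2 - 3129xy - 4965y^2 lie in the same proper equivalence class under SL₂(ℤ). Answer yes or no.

D₁ = -339, D₂ = -339
f is negative-definite; reduce −f:
−f: flip: (13,-5,7)→(7,5,13)
−f: reduced (well bottom): (7,5,13) with a≤c, −a<b≤a
flip sign back: reduced form of f is (-7,-5,-13)
g is negative-definite; reduce −g:
−g: translate: b→171 (≡3129 mod 986), so (493,3129,4965)→(493,171,15)
−g: flip: (493,171,15)→(15,-171,493)
−g: translate: b→9 (≡-171 mod 30), so (15,-171,493)→(15,9,7)
−g: flip: (15,9,7)→(7,-9,15)
−g: translate: b→5 (≡-9 mod 14), so (7,-9,15)→(7,5,13)
−g: reduced (well bottom): (7,5,13) with a≤c, −a<b≤a
flip sign back: reduced form of g is (-7,-5,-13)
reduced forms (-7, -5, -13) vs (-7, -5, -13) ⇒ equivalent

yes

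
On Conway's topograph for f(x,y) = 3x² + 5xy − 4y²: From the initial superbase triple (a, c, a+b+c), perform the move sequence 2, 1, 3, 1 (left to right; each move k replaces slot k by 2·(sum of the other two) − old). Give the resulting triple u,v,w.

start (3,-4,4) = (f(1,0),f(0,1),f(1,1))
replace slot 2: 2·(3+4) − (-4) = 18 → (3,18,4)
replace slot 1: 2·(18+4) − 3 = 41 → (41,18,4)
replace slot 3: 2·(41+18) − 4 = 114 → (41,18,114)
replace slot 1: 2·(18+114) − 41 = 223 → (223,18,114)

223,18,114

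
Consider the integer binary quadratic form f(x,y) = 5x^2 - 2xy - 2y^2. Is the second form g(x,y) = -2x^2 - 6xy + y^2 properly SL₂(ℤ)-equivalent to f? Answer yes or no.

D₁ = 44, D₂ = 44
river cycle of f (length 2): (-2, 6, 1), (1, 6, -2)
river cycle of g (length 2): (1, 6, -2), (-2, 6, 1)
cycles coincide ⇒ equivalent

yes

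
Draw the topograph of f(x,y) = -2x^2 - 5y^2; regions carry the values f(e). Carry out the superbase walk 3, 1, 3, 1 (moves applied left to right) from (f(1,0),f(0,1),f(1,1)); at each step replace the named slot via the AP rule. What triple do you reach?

start (-2,-5,-7) = (f(1,0),f(0,1),f(1,1))
replace slot 3: 2·((-2)+(-5)) − (-7) = -7 → (-2,-5,-7)
replace slot 1: 2·((-5)+(-7)) − (-2) = -22 → (-22,-5,-7)
replace slot 3: 2·((-22)+(-5)) − (-7) = -47 → (-22,-5,-47)
replace slot 1: 2·((-5)+(-47)) − (-22) = -82 → (-82,-5,-47)

-82,-5,-47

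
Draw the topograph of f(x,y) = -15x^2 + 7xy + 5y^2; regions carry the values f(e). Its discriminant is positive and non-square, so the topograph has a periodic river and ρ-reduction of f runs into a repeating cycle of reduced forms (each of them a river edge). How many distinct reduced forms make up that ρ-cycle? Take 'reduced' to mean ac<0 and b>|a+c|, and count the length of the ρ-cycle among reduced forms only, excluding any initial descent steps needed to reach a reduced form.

D = 349, ⌊√D⌋ = 18
descent: ρ → (5,13,-9)  [lands on river]
river: ρ → (-9,5,9)
river: ρ → (9,13,-5)
river: ρ → (-5,17,3)
river: ρ → (3,13,-15)
river: ρ → (-15,17,1)
river: ρ → (1,17,-15)
river: ρ → (-15,13,3)
river: ρ → (3,17,-5)
river: ρ → (-5,13,9)
river: ρ → (9,5,-9)
river: ρ → (-9,13,5)
river: ρ → (5,17,-3)
river: ρ → (-3,13,15)
river: ρ → (15,17,-1)
river: ρ → (-1,17,15)
river: ρ → (15,13,-3)
river: ρ → (-3,17,5)
ρ-cycle length = 18 (tail of 1 descent step not counted)

18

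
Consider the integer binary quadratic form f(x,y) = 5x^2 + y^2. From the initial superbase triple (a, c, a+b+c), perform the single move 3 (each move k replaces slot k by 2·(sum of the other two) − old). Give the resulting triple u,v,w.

start (5,1,6) = (f(1,0),f(0,1),f(1,1))
replace slot 3: 2·(5+1) − 6 = 6 → (5,1,6)

5,1,6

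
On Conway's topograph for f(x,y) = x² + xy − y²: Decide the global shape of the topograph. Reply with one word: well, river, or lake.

D = b²−4ac = 1² − 4·1·(-1) = 5
D > 0 non-square ⇒ indefinite ⇒ periodic river

river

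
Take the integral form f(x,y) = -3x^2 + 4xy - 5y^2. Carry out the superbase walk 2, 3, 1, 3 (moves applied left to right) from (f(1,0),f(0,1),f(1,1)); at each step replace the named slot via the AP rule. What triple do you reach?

start (-3,-5,-4) = (f(1,0),f(0,1),f(1,1))
replace slot 2: 2·((-3)+(-4)) − (-5) = -9 → (-3,-9,-4)
replace slot 3: 2·((-3)+(-9)) − (-4) = -20 → (-3,-9,-20)
replace slot 1: 2·((-9)+(-20)) − (-3) = -55 → (-55,-9,-20)
replace slot 3: 2·((-55)+(-9)) − (-20) = -108 → (-55,-9,-108)

-55,-9,-108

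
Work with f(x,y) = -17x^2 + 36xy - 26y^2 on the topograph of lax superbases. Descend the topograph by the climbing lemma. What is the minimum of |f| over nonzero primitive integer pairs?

translate: b→-2 (≡-36 mod 34), so (17,-36,26)→(17,-2,7)
flip: (17,-2,7)→(7,2,17)
reduced (well bottom): (7,2,17) with a≤c, −a<b≤a
well minimum |f| = |-7| = 7 (negative-definite)

7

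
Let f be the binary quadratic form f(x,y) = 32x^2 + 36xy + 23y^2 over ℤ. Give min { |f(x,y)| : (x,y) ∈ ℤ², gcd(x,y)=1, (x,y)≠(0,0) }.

translate: b→-28 (≡36 mod 64), so (32,36,23)→(32,-28,19)
flip: (32,-28,19)→(19,28,32)
translate: b→-10 (≡28 mod 38), so (19,28,32)→(19,-10,23)
reduced (well bottom): (19,-10,23) with a≤c, −a<b≤a
well minimum = a = 19

19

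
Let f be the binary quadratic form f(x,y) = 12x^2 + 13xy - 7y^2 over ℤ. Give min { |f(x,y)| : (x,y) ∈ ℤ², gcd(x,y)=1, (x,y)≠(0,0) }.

river: ρ → (-7,15,10)
river: ρ → (10,5,-12)
river: ρ → (-12,19,3)
river: ρ → (3,17,-18)
river: ρ → (-18,19,2)
river: ρ → (2,21,-8)
river: ρ → (-8,11,12)
river: ρ → (12,13,-7)
closes: descent 0, river 8
min |a| on river = 2

2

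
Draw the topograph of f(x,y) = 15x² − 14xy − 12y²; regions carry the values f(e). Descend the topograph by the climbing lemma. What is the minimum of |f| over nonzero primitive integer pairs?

descent: ρ → (-12,14,15)  [lands on river]
river: ρ → (15,16,-11)
river: ρ → (-11,28,3)
river: ρ → (3,26,-20)
river: ρ → (-20,14,9)
river: ρ → (9,22,-12)
river: ρ → (-12,26,5)
river: ρ → (5,24,-17)
river: ρ → (-17,10,12)
river: ρ → (12,14,-15)
river: ρ → (-15,16,11)
river: ρ → (11,28,-3)
river: ρ → (-3,26,20)
river: ρ → (20,14,-9)
river: ρ → (-9,22,12)
river: ρ → (12,26,-5)
river: ρ → (-5,24,17)
river: ρ → (17,10,-12)
closes: descent 1, river 18
min |a| on river = 3

3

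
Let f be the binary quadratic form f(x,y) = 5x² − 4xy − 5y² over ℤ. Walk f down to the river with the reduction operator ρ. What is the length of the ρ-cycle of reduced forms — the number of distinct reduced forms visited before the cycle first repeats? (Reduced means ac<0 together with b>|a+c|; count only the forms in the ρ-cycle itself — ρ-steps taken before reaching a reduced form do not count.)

D = 116, ⌊√D⌋ = 10
descent: ρ → (-5,4,5)  [lands on river]
river: ρ → (5,6,-4)
river: ρ → (-4,10,1)
river: ρ → (1,10,-4)
river: ρ → (-4,6,5)
river: ρ → (5,4,-5)
river: ρ → (-5,6,4)
river: ρ → (4,10,-1)
river: ρ → (-1,10,4)
river: ρ → (4,6,-5)
ρ-cycle length = 10 (tail of 1 descent step not counted)

10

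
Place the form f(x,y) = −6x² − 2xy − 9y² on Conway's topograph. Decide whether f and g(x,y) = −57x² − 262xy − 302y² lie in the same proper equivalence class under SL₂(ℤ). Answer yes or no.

D₁ = -212, D₂ = -212
f is negative-definite; reduce −f:
−f: reduced (well bottom): (6,2,9) with a≤c, −a<b≤a
flip sign back: reduced form of f is (-6,-2,-9)
g is negative-definite; reduce −g:
−g: translate: b→34 (≡262 mod 114), so (57,262,302)→(57,34,6)
−g: flip: (57,34,6)→(6,-34,57)
−g: translate: b→2 (≡-34 mod 12), so (6,-34,57)→(6,2,9)
−g: reduced (well bottom): (6,2,9) with a≤c, −a<b≤a
flip sign back: reduced form of g is (-6,-2,-9)
reduced forms (-6, -2, -9) vs (-6, -2, -9) ⇒ equivalent

yes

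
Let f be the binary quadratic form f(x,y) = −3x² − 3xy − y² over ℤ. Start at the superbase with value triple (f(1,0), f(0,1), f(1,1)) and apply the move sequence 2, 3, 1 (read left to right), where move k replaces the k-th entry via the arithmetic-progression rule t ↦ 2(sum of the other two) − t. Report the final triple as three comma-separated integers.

start (-3,-1,-7) = (f(1,0),f(0,1),f(1,1))
replace slot 2: 2·((-3)+(-7)) − (-1) = -19 → (-3,-19,-7)
replace slot 3: 2·((-3)+(-19)) − (-7) = -37 → (-3,-19,-37)
replace slot 1: 2·((-19)+(-37)) − (-3) = -109 → (-109,-19,-37)

-109,-19,-37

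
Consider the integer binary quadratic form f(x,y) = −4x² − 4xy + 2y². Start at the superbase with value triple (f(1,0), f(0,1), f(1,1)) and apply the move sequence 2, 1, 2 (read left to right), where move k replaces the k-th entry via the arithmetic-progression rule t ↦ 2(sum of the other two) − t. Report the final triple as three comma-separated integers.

start (-4,2,-6) = (f(1,0),f(0,1),f(1,1))
replace slot 2: 2·((-4)+(-6)) − 2 = -22 → (-4,-22,-6)
replace slot 1: 2·((-22)+(-6)) − (-4) = -52 → (-52,-22,-6)
replace slot 2: 2·((-52)+(-6)) − (-22) = -94 → (-52,-94,-6)

-52,-94,-6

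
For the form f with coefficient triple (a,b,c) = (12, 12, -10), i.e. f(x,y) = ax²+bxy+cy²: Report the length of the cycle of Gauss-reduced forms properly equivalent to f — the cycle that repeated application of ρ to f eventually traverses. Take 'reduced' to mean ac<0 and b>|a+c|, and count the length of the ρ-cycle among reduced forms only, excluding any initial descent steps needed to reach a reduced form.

D = 624, ⌊√D⌋ = 24
river: ρ → (-10,8,14)
river: ρ → (14,20,-4)
river: ρ → (-4,20,14)
river: ρ → (14,8,-10)
river: ρ → (-10,12,12)
river: ρ → (12,12,-10)
ρ-cycle length = 6 (tail of 0 descent steps not counted)

6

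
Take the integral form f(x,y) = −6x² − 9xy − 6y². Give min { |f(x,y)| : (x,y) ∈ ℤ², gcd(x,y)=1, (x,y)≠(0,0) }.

translate: b→-3 (≡9 mod 12), so (6,9,6)→(6,-3,3)
flip: (6,-3,3)→(3,3,6)
reduced (well bottom): (3,3,6) with a≤c, −a<b≤a
well minimum |f| = |-3| = 3 (negative-definite)

3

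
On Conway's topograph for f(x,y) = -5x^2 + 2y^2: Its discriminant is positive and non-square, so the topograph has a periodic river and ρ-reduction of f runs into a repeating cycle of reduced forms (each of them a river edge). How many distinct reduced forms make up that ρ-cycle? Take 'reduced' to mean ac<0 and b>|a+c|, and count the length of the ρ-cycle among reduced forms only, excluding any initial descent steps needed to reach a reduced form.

D = 40, ⌊√D⌋ = 6
descent: ρ → (2,4,-3)  [lands on river]
river: ρ → (-3,2,3)
river: ρ → (3,4,-2)
river: ρ → (-2,4,3)
river: ρ → (3,2,-3)
river: ρ → (-3,4,2)
ρ-cycle length = 6 (tail of 1 descent step not counted)

6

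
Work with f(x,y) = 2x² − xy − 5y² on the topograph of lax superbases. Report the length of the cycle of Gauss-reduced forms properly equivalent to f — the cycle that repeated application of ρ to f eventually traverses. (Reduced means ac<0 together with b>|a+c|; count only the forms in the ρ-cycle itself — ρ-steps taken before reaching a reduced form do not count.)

D = 41, ⌊√D⌋ = 6
descent: ρ → (-5,1,2)
descent: ρ → (2,3,-4)  [lands on river]
river: ρ → (-4,5,1)
river: ρ → (1,5,-4)
river: ρ → (-4,3,2)
river: ρ → (2,5,-2)
river: ρ → (-2,3,4)
river: ρ → (4,5,-1)
river: ρ → (-1,5,4)
river: ρ → (4,3,-2)
river: ρ → (-2,5,2)
ρ-cycle length = 10 (tail of 2 descent steps not counted)

10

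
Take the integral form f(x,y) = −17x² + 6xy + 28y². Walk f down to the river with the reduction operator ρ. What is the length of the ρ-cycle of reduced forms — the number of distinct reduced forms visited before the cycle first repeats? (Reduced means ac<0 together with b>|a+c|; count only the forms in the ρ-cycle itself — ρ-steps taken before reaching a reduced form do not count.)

D = 1940, ⌊√D⌋ = 44
descent: ρ → (28,-6,-17)
descent: ρ → (-17,40,5)  [lands on river]
river: ρ → (5,40,-17)
river: ρ → (-17,28,17)
river: ρ → (17,40,-5)
river: ρ → (-5,40,17)
river: ρ → (17,28,-17)
ρ-cycle length = 6 (tail of 2 descent steps not counted)

6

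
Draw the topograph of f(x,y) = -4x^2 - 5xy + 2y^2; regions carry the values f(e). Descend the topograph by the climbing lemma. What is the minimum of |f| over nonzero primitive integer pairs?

descent: ρ → (2,5,-4)  [lands on river]
river: ρ → (-4,3,3)
river: ρ → (3,3,-4)
river: ρ → (-4,5,2)
river: ρ → (2,7,-1)
river: ρ → (-1,7,2)
closes: descent 1, river 6
min |a| on river = 1

1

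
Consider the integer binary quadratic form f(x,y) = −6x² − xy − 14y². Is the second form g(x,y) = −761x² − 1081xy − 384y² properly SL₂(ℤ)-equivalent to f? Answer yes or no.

D₁ = -335, D₂ = -335
f is negative-definite; reduce −f:
−f: reduced (well bottom): (6,1,14) with a≤c, −a<b≤a
flip sign back: reduced form of f is (-6,-1,-14)
g is negative-definite; reduce −g:
−g: translate: b→-441 (≡1081 mod 1522), so (761,1081,384)→(761,-441,64)
−g: flip: (761,-441,64)→(64,441,761)
−g: translate: b→57 (≡441 mod 128), so (64,441,761)→(64,57,14)
−g: flip: (64,57,14)→(14,-57,64)
−g: translate: b→-1 (≡-57 mod 28), so (14,-57,64)→(14,-1,6)
−g: flip: (14,-1,6)→(6,1,14)
−g: reduced (well bottom): (6,1,14) with a≤c, −a<b≤a
flip sign back: reduced form of g is (-6,-1,-14)
reduced forms (-6, -1, -14) vs (-6, -1, -14) ⇒ equivalent

yes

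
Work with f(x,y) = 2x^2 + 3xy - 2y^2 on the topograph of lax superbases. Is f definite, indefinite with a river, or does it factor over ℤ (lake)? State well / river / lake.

D = b²−4ac = 3² − 4·2·(-2) = 25
D = 5² is a perfect square ⇒ form factors over ℤ ⇒ lakes

lake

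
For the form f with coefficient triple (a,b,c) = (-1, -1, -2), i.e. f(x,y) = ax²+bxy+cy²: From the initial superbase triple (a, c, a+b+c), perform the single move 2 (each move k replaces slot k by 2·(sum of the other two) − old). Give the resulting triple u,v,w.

start (-1,-2,-4) = (f(1,0),f(0,1),f(1,1))
replace slot 2: 2·((-1)+(-4)) − (-2) = -8 → (-1,-8,-4)

-1,-8,-4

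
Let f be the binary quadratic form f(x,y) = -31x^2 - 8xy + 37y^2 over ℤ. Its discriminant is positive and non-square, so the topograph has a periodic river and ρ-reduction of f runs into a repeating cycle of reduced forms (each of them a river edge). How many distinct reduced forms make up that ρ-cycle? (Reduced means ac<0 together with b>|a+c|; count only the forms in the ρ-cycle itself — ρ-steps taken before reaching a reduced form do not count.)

D = 4652, ⌊√D⌋ = 68
descent: ρ → (37,8,-31)  [lands on river]
river: ρ → (-31,54,14)
river: ρ → (14,58,-23)
river: ρ → (-23,34,38)
river: ρ → (38,42,-19)
river: ρ → (-19,34,46)
river: ρ → (46,58,-7)
river: ρ → (-7,68,1)
river: ρ → (1,68,-7)
river: ρ → (-7,58,46)
river: ρ → (46,34,-19)
river: ρ → (-19,42,38)
river: ρ → (38,34,-23)
river: ρ → (-23,58,14)
river: ρ → (14,54,-31)
river: ρ → (-31,8,37)
river: ρ → (37,66,-2)
river: ρ → (-2,66,37)
ρ-cycle length = 18 (tail of 1 descent step not counted)

18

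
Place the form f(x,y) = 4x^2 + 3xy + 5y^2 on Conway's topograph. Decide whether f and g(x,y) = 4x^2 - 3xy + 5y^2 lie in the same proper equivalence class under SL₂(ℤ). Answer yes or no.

D₁ = -71, D₂ = -71
f: reduced (well bottom): (4,3,5) with a≤c, −a<b≤a
g: reduced (well bottom): (4,-3,5) with a≤c, −a<b≤a
reduced forms (4, 3, 5) vs (4, -3, 5) ⇒ inequivalent

no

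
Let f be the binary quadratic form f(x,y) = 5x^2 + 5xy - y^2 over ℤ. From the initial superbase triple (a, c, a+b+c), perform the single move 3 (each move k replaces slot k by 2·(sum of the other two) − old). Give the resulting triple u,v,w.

start (5,-1,9) = (f(1,0),f(0,1),f(1,1))
replace slot 3: 2·(5+(-1)) − 9 = -1 → (5,-1,-1)

5,-1,-1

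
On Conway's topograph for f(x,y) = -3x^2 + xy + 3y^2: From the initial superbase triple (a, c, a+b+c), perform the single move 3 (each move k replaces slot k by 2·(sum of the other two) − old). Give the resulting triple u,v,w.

start (-3,3,1) = (f(1,0),f(0,1),f(1,1))
replace slot 3: 2·((-3)+3) − 1 = -1 → (-3,3,-1)

-3,3,-1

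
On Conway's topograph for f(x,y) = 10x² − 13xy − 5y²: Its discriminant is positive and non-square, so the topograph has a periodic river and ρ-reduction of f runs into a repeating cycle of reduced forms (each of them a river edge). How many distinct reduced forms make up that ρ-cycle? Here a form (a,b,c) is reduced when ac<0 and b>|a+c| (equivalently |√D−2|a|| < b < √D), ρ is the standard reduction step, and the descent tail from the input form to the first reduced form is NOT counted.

D = 369, ⌊√D⌋ = 19
descent: ρ → (-5,13,10)  [lands on river]
river: ρ → (10,7,-8)
river: ρ → (-8,9,9)
river: ρ → (9,9,-8)
river: ρ → (-8,7,10)
river: ρ → (10,13,-5)
river: ρ → (-5,17,4)
river: ρ → (4,15,-9)
river: ρ → (-9,3,10)
river: ρ → (10,17,-2)
river: ρ → (-2,19,1)
river: ρ → (1,19,-2)
river: ρ → (-2,17,10)
river: ρ → (10,3,-9)
river: ρ → (-9,15,4)
river: ρ → (4,17,-5)
ρ-cycle length = 16 (tail of 1 descent step not counted)

16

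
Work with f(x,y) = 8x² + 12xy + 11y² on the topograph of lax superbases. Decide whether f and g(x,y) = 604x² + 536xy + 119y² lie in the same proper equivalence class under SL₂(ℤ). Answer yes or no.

D₁ = -208, D₂ = -208
f: translate: b→-4 (≡12 mod 16), so (8,12,11)→(8,-4,7)
f: flip: (8,-4,7)→(7,4,8)
f: reduced (well bottom): (7,4,8) with a≤c, −a<b≤a
g: flip: (604,536,119)→(119,-536,604)
g: translate: b→-60 (≡-536 mod 238), so (119,-536,604)→(119,-60,8)
g: flip: (119,-60,8)→(8,60,119)
g: translate: b→-4 (≡60 mod 16), so (8,60,119)→(8,-4,7)
g: flip: (8,-4,7)→(7,4,8)
g: reduced (well bottom): (7,4,8) with a≤c, −a<b≤a
reduced forms (7, 4, 8) vs (7, 4, 8) ⇒ equivalent

yes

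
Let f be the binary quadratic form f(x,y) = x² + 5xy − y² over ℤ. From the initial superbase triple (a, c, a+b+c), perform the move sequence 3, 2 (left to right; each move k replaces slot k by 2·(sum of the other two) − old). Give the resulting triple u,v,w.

start (1,-1,5) = (f(1,0),f(0,1),f(1,1))
replace slot 3: 2·(1+(-1)) − 5 = -5 → (1,-1,-5)
replace slot 2: 2·(1+(-5)) − (-1) = -7 → (1,-7,-5)

1,-7,-5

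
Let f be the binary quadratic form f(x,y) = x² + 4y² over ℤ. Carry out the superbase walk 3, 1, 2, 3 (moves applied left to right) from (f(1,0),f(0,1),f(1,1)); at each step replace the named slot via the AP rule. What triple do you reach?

start (1,4,5) = (f(1,0),f(0,1),f(1,1))
replace slot 3: 2·(1+4) − 5 = 5 → (1,4,5)
replace slot 1: 2·(4+5) − 1 = 17 → (17,4,5)
replace slot 2: 2·(17+5) − 4 = 40 → (17,40,5)
replace slot 3: 2·(17+40) − 5 = 109 → (17,40,109)

17,40,109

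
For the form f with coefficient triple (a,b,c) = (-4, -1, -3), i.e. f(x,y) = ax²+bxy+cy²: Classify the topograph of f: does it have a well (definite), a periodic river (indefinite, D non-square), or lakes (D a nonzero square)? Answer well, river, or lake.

D = b²−4ac = (-1)² − 4·(-4)·(-3) = -47
D < 0 ⇒ definite ⇒ every region one sign ⇒ single well

well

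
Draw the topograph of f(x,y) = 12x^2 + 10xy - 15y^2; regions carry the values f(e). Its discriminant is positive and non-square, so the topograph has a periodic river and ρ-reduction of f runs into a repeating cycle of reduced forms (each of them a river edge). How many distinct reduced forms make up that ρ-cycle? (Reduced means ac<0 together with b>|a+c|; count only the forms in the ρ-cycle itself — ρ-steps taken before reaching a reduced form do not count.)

D = 820, ⌊√D⌋ = 28
river: ρ → (-15,20,7)
river: ρ → (7,22,-12)
river: ρ → (-12,26,3)
river: ρ → (3,28,-3)
river: ρ → (-3,26,12)
river: ρ → (12,22,-7)
river: ρ → (-7,20,15)
river: ρ → (15,10,-12)
river: ρ → (-12,14,13)
river: ρ → (13,12,-13)
river: ρ → (-13,14,12)
river: ρ → (12,10,-15)
ρ-cycle length = 12 (tail of 0 descent steps not counted)

12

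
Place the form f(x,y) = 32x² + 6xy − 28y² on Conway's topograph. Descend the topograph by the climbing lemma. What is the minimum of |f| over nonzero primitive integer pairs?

river: ρ → (-28,50,10)
river: ρ → (10,50,-28)
river: ρ → (-28,6,32)
river: ρ → (32,58,-2)
river: ρ → (-2,58,32)
river: ρ → (32,6,-28)
closes: descent 0, river 6
min |a| on river = 2

2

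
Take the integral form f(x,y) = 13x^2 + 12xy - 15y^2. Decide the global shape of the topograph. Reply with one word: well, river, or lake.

D = b²−4ac = 12² − 4·13·(-15) = 924
D > 0 non-square ⇒ indefinite ⇒ periodic river

river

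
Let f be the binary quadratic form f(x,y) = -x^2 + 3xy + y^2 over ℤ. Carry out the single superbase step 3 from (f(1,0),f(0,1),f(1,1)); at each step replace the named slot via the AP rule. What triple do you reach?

start (-1,1,3) = (f(1,0),f(0,1),f(1,1))
replace slot 3: 2·((-1)+1) − 3 = -3 → (-1,1,-3)

-1,1,-3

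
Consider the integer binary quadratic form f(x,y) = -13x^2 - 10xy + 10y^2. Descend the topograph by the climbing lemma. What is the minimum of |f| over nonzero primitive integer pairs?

descent: ρ → (10,10,-13)  [lands on river]
river: ρ → (-13,16,7)
river: ρ → (7,12,-17)
river: ρ → (-17,22,2)
river: ρ → (2,22,-17)
river: ρ → (-17,12,7)
river: ρ → (7,16,-13)
river: ρ → (-13,10,10)
closes: descent 1, river 8
min |a| on river = 2

2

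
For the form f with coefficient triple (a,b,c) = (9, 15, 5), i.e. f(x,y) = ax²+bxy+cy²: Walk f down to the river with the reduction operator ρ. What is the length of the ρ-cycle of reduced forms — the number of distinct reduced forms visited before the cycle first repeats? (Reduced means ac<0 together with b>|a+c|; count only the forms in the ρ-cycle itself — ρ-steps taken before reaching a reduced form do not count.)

D = 45, ⌊√D⌋ = 6
descent: ρ → (5,5,-1)  [lands on river]
river: ρ → (-1,5,5)
ρ-cycle length = 2 (tail of 1 descent step not counted)

2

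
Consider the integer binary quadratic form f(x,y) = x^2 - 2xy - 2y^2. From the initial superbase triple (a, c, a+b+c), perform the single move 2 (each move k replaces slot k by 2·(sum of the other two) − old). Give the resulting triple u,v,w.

start (1,-2,-3) = (f(1,0),f(0,1),f(1,1))
replace slot 2: 2·(1+(-3)) − (-2) = -2 → (1,-2,-3)

1,-2,-3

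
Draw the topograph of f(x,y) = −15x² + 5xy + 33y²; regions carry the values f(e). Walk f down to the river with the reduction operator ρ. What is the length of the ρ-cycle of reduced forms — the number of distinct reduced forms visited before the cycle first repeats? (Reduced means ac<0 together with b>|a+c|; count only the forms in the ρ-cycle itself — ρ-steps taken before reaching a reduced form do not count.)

D = 2005, ⌊√D⌋ = 44
descent: ρ → (33,-5,-15)
descent: ρ → (-15,35,13)  [lands on river]
river: ρ → (13,43,-3)
river: ρ → (-3,41,27)
river: ρ → (27,13,-17)
river: ρ → (-17,21,23)
river: ρ → (23,25,-15)
ρ-cycle length = 6 (tail of 2 descent steps not counted)

6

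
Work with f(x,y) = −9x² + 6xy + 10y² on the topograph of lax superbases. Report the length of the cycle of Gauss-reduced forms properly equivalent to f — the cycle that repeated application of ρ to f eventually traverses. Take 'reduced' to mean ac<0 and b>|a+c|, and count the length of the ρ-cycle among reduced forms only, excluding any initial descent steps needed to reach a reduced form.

D = 396, ⌊√D⌋ = 19
river: ρ → (10,14,-5)
river: ρ → (-5,16,7)
river: ρ → (7,12,-9)
river: ρ → (-9,6,10)
ρ-cycle length = 4 (tail of 0 descent steps not counted)

4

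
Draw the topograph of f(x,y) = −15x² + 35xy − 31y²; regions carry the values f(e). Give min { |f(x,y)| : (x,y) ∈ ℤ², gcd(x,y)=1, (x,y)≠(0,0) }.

translate: b→-5 (≡-35 mod 30), so (15,-35,31)→(15,-5,11)
flip: (15,-5,11)→(11,5,15)
reduced (well bottom): (11,5,15) with a≤c, −a<b≤a
well minimum |f| = |-11| = 11 (negative-definite)

11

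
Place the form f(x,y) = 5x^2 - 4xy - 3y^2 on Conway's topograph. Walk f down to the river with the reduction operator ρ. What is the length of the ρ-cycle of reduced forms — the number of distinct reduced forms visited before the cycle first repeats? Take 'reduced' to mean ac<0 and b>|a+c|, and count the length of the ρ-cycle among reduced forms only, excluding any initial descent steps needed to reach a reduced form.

D = 76, ⌊√D⌋ = 8
descent: ρ → (-3,4,5)  [lands on river]
river: ρ → (5,6,-2)
river: ρ → (-2,6,5)
river: ρ → (5,4,-3)
river: ρ → (-3,8,1)
river: ρ → (1,8,-3)
ρ-cycle length = 6 (tail of 1 descent step not counted)

6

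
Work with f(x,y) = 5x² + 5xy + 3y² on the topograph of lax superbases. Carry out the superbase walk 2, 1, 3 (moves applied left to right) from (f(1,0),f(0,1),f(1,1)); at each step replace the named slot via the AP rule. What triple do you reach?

start (5,3,13) = (f(1,0),f(0,1),f(1,1))
replace slot 2: 2·(5+13) − 3 = 33 → (5,33,13)
replace slot 1: 2·(33+13) − 5 = 87 → (87,33,13)
replace slot 3: 2·(87+33) − 13 = 227 → (87,33,227)

87,33,227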